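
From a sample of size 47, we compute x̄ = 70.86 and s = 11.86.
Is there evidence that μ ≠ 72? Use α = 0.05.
One-sample t-test:
H₀: μ = 72
H₁: μ ≠ 72
df = n - 1 = 46
t = (x̄ - μ₀) / (s/√n) = (70.86 - 72) / (11.86/√47) = -0.659
p-value = 0.5132

Since p-value > α = 0.05, we fail to reject H₀.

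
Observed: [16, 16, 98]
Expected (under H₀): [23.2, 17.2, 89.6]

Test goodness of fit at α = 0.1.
Chi-square goodness of fit test:
H₀: observed counts match expected distribution
H₁: observed counts differ from expected distribution
df = k - 1 = 2
χ² = Σ(O - E)²/E
   = (16 - 23.2)²/23.2 + (16 - 17.2)²/17.2 + (98 - 89.6)²/89.6
   = 2.234 + 0.084 + 0.788
   = 3.11
p-value = 0.2116

Since p-value > α = 0.1, we fail to reject H₀.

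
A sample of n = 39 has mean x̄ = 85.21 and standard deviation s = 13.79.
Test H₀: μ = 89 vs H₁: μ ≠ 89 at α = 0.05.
One-sample t-test:
H₀: μ = 89
H₁: μ ≠ 89
df = n - 1 = 38
t = (x̄ - μ₀) / (s/√n) = (85.21 - 89) / (13.79/√39) = -1.716
p-value = 0.0942

Since p-value > α = 0.05, we fail to reject H₀.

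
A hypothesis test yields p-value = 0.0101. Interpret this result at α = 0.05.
Since p = 0.0101 < α = 0.05, reject H₀.
There is sufficient evidence to reject the null hypothesis; the result is statistically significant at the 0.05 level.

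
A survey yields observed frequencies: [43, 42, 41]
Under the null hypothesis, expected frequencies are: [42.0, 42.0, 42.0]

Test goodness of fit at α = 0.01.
Chi-square goodness of fit test:
H₀: observed counts match expected distribution
H₁: observed counts differ from expected distribution
df = k - 1 = 2
χ² = Σ(O - E)²/E
   = (43 - 42.0)²/42.0 + (42 - 42.0)²/42.0 + (41 - 42.0)²/42.0
   = 0.024 + 0.000 + 0.024
   = 0.05
p-value = 0.9765

Since p-value > α = 0.01, we fail to reject H₀.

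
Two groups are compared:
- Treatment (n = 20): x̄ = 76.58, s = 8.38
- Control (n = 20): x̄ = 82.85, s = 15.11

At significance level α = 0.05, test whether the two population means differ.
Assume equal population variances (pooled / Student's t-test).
Student's two-sample t-test (equal variances):
H₀: μ₁ = μ₂
H₁: μ₁ ≠ μ₂
df = n₁ + n₂ - 2 = 38
Pooled variance s_p² = [(n₁-1)s₁² + (n₂-1)s₂²] / (n₁ + n₂ - 2) = [(19)(8.38²) + (19)(15.11²)] / 38 = 149.2682
SE = √(s_p²(1/n₁ + 1/n₂)) = √(149.2682 × (1/20 + 1/20)) = 3.8635
t = (x̄₁ - x̄₂) / SE = (76.58 - 82.85) / 3.8635 = -6.27 / 3.8635 = -1.623
p-value = 0.1129

Since p-value > α = 0.05, we fail to reject H₀.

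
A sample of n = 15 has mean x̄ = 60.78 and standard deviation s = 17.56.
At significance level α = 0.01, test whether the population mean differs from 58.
One-sample t-test:
H₀: μ = 58
H₁: μ ≠ 58
df = n - 1 = 14
t = (x̄ - μ₀) / (s/√n) = (60.78 - 58) / (17.56/√15) = 0.613
p-value = 0.5496

Since p-value > α = 0.01, we fail to reject H₀.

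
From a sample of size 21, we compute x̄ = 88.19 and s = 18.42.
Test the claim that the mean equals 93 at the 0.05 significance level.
One-sample t-test:
H₀: μ = 93
H₁: μ ≠ 93
df = n - 1 = 20
t = (x̄ - μ₀) / (s/√n) = (88.19 - 93) / (18.42/√21) = -1.197
p-value = 0.2454

Since p-value > α = 0.05, we fail to reject H₀.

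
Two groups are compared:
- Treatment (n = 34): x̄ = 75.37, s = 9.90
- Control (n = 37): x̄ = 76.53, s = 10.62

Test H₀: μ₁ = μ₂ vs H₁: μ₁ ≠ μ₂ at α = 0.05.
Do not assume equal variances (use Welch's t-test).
Welch's two-sample t-test:
H₀: μ₁ = μ₂
H₁: μ₁ ≠ μ₂
s₁²/n₁ = 9.90²/34 = 2.8826,  s₂²/n₂ = 10.62²/37 = 3.0482
SE = √(s₁²/n₁ + s₂²/n₂) = √(2.8826 + 3.0482) = 2.4353
df (Welch-Satterthwaite) = (s₁²/n₁ + s₂²/n₂)² / [(s₁²/n₁)²/(n₁-1) + (s₂²/n₂)²/(n₂-1)] ≈ 68.98
t = (x̄₁ - x̄₂) / SE = (75.37 - 76.53) / 2.4353 = -1.16 / 2.4353 = -0.476
p-value = 0.6354

Since p-value > α = 0.05, we fail to reject H₀.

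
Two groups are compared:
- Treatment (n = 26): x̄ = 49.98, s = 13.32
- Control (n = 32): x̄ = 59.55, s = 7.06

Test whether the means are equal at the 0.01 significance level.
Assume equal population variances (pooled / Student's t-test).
Student's two-sample t-test (equal variances):
H₀: μ₁ = μ₂
H₁: μ₁ ≠ μ₂
df = n₁ + n₂ - 2 = 56
Pooled variance s_p² = [(n₁-1)s₁² + (n₂-1)s₂²] / (n₁ + n₂ - 2) = [(25)(13.32²) + (31)(7.06²)] / 56 = 106.7984
SE = √(s_p²(1/n₁ + 1/n₂)) = √(106.7984 × (1/26 + 1/32)) = 2.7286
t = (x̄₁ - x̄₂) / SE = (49.98 - 59.55) / 2.7286 = -9.57 / 2.7286 = -3.507
p-value = 0.0009

Since p-value < α = 0.01, we reject H₀.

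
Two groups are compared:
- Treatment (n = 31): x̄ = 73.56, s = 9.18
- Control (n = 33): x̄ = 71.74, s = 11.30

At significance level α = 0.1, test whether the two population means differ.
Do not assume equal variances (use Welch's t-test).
Welch's two-sample t-test:
H₀: μ₁ = μ₂
H₁: μ₁ ≠ μ₂
s₁²/n₁ = 9.18²/31 = 2.7185,  s₂²/n₂ = 11.30²/33 = 3.8694
SE = √(s₁²/n₁ + s₂²/n₂) = √(2.7185 + 3.8694) = 2.5667
df (Welch-Satterthwaite) = (s₁²/n₁ + s₂²/n₂)² / [(s₁²/n₁)²/(n₁-1) + (s₂²/n₂)²/(n₂-1)] ≈ 60.77
t = (x̄₁ - x̄₂) / SE = (73.56 - 71.74) / 2.5667 = 1.82 / 2.5667 = 0.709
p-value = 0.4810

Since p-value > α = 0.1, we fail to reject H₀.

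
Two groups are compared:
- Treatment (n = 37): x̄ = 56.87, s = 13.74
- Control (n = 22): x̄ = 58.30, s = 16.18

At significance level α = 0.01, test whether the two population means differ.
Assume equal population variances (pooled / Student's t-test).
Student's two-sample t-test (equal variances):
H₀: μ₁ = μ₂
H₁: μ₁ ≠ μ₂
df = n₁ + n₂ - 2 = 57
Pooled variance s_p² = [(n₁-1)s₁² + (n₂-1)s₂²] / (n₁ + n₂ - 2) = [(36)(13.74²) + (21)(16.18²)] / 57 = 215.6841
SE = √(s_p²(1/n₁ + 1/n₂)) = √(215.6841 × (1/37 + 1/22)) = 3.9539
t = (x̄₁ - x̄₂) / SE = (56.87 - 58.30) / 3.9539 = -1.43 / 3.9539 = -0.362
p-value = 0.7189

Since p-value > α = 0.01, we fail to reject H₀.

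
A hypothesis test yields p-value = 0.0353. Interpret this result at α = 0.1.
Since p = 0.0353 < α = 0.1, reject H₀.
There is sufficient evidence to reject the null hypothesis; the result is statistically significant at the 0.1 level.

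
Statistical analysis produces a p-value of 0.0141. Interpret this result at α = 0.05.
Since p = 0.0141 < α = 0.05, reject H₀.
There is sufficient evidence to reject the null hypothesis; the result is statistically significant at the 0.05 level.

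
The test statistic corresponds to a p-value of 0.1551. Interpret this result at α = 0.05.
Since p = 0.1551 > α = 0.05, fail to reject H₀.
There is insufficient evidence to reject the null hypothesis; the result is not statistically significant at the 0.05 level.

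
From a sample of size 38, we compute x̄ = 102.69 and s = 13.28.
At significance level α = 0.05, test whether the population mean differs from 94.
One-sample t-test:
H₀: μ = 94
H₁: μ ≠ 94
df = n - 1 = 37
t = (x̄ - μ₀) / (s/√n) = (102.69 - 94) / (13.28/√38) = 4.034
p-value = 0.0003

Since p-value < α = 0.05, we reject H₀.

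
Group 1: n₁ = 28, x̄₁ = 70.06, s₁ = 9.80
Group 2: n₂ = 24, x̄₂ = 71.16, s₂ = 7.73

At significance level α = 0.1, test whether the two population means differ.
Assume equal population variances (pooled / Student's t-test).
Student's two-sample t-test (equal variances):
H₀: μ₁ = μ₂
H₁: μ₁ ≠ μ₂
df = n₁ + n₂ - 2 = 50
Pooled variance s_p² = [(n₁-1)s₁² + (n₂-1)s₂²] / (n₁ + n₂ - 2) = [(27)(9.80²) + (23)(7.73²)] / 50 = 79.3479
SE = √(s_p²(1/n₁ + 1/n₂)) = √(79.3479 × (1/28 + 1/24)) = 2.4779
t = (x̄₁ - x̄₂) / SE = (70.06 - 71.16) / 2.4779 = -1.10 / 2.4779 = -0.444
p-value = 0.6590

Since p-value > α = 0.1, we fail to reject H₀.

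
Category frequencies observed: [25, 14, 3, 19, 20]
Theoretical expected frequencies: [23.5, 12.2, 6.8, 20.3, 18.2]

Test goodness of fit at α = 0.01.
Chi-square goodness of fit test:
H₀: observed counts match expected distribution
H₁: observed counts differ from expected distribution
df = k - 1 = 4
χ² = Σ(O - E)²/E
   = (25 - 23.5)²/23.5 + (14 - 12.2)²/12.2 + (3 - 6.8)²/6.8 + (19 - 20.3)²/20.3 + (20 - 18.2)²/18.2
   = 0.096 + 0.266 + 2.124 + 0.083 + 0.178
   = 2.75
p-value = 0.6012

Since p-value > α = 0.01, we fail to reject H₀.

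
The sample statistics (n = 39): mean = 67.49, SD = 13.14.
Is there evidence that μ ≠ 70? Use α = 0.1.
One-sample t-test:
H₀: μ = 70
H₁: μ ≠ 70
df = n - 1 = 38
t = (x̄ - μ₀) / (s/√n) = (67.49 - 70) / (13.14/√39) = -1.193
p-value = 0.2403

Since p-value > α = 0.1, we fail to reject H₀.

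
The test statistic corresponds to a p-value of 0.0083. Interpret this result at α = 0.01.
Since p = 0.0083 < α = 0.01, reject H₀.
There is sufficient evidence to reject the null hypothesis; the result is statistically significant at the 0.01 level.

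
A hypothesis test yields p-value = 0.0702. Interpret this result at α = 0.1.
Since p = 0.0702 < α = 0.1, reject H₀.
There is sufficient evidence to reject the null hypothesis; the result is statistically significant at the 0.1 level.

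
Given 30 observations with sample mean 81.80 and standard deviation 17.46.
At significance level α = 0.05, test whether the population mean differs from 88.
One-sample t-test:
H₀: μ = 88
H₁: μ ≠ 88
df = n - 1 = 29
t = (x̄ - μ₀) / (s/√n) = (81.80 - 88) / (17.46/√30) = -1.945
p-value = 0.0615

Since p-value > α = 0.05, we fail to reject H₀.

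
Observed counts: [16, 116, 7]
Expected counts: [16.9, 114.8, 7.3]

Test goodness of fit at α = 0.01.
Chi-square goodness of fit test:
H₀: observed counts match expected distribution
H₁: observed counts differ from expected distribution
df = k - 1 = 2
χ² = Σ(O - E)²/E
   = (16 - 16.9)²/16.9 + (116 - 114.8)²/114.8 + (7 - 7.3)²/7.3
   = 0.048 + 0.013 + 0.012
   = 0.07
p-value = 0.9643

Since p-value > α = 0.01, we fail to reject H₀.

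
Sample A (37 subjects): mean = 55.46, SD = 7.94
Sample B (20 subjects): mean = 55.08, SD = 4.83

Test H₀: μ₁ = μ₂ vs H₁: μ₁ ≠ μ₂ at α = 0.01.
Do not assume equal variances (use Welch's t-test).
Welch's two-sample t-test:
H₀: μ₁ = μ₂
H₁: μ₁ ≠ μ₂
s₁²/n₁ = 7.94²/37 = 1.7039,  s₂²/n₂ = 4.83²/20 = 1.1664
SE = √(s₁²/n₁ + s₂²/n₂) = √(1.7039 + 1.1664) = 1.6942
df (Welch-Satterthwaite) = (s₁²/n₁ + s₂²/n₂)² / [(s₁²/n₁)²/(n₁-1) + (s₂²/n₂)²/(n₂-1)] ≈ 54.11
t = (x̄₁ - x̄₂) / SE = (55.46 - 55.08) / 1.6942 = 0.38 / 1.6942 = 0.224
p-value = 0.8234

Since p-value > α = 0.01, we fail to reject H₀.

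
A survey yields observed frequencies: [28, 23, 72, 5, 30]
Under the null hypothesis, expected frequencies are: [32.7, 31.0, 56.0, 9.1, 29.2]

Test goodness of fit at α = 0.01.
Chi-square goodness of fit test:
H₀: observed counts match expected distribution
H₁: observed counts differ from expected distribution
df = k - 1 = 4
χ² = Σ(O - E)²/E
   = (28 - 32.7)²/32.7 + (23 - 31.0)²/31.0 + (72 - 56.0)²/56.0 + (5 - 9.1)²/9.1 + (30 - 29.2)²/29.2
   = 0.676 + 2.065 + 4.571 + 1.847 + 0.022
   = 9.18
p-value = 0.0567

Since p-value > α = 0.01, we fail to reject H₀.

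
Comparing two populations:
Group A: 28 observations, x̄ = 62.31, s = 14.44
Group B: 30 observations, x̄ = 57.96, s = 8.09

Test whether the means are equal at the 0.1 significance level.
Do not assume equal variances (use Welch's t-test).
Welch's two-sample t-test:
H₀: μ₁ = μ₂
H₁: μ₁ ≠ μ₂
s₁²/n₁ = 14.44²/28 = 7.4469,  s₂²/n₂ = 8.09²/30 = 2.1816
SE = √(s₁²/n₁ + s₂²/n₂) = √(7.4469 + 2.1816) = 3.1030
df (Welch-Satterthwaite) = (s₁²/n₁ + s₂²/n₂)² / [(s₁²/n₁)²/(n₁-1) + (s₂²/n₂)²/(n₂-1)] ≈ 41.80
t = (x̄₁ - x̄₂) / SE = (62.31 - 57.96) / 3.1030 = 4.35 / 3.1030 = 1.402
p-value = 0.1683

Since p-value > α = 0.1, we fail to reject H₀.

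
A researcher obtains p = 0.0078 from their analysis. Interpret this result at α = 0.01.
Since p = 0.0078 < α = 0.01, reject H₀.
There is sufficient evidence to reject the null hypothesis; the result is statistically significant at the 0.01 level.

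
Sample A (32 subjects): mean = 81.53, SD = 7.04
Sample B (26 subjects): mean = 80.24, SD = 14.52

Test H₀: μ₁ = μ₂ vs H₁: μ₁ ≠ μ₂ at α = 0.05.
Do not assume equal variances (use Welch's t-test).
Welch's two-sample t-test:
H₀: μ₁ = μ₂
H₁: μ₁ ≠ μ₂
s₁²/n₁ = 7.04²/32 = 1.5488,  s₂²/n₂ = 14.52²/26 = 8.1089
SE = √(s₁²/n₁ + s₂²/n₂) = √(1.5488 + 8.1089) = 3.1077
df (Welch-Satterthwaite) = (s₁²/n₁ + s₂²/n₂)² / [(s₁²/n₁)²/(n₁-1) + (s₂²/n₂)²/(n₂-1)] ≈ 34.45
t = (x̄₁ - x̄₂) / SE = (81.53 - 80.24) / 3.1077 = 1.29 / 3.1077 = 0.415
p-value = 0.6806

Since p-value > α = 0.05, we fail to reject H₀.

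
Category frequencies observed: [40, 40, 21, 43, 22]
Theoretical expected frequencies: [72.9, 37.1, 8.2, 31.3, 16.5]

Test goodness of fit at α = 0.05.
Chi-square goodness of fit test:
H₀: observed counts match expected distribution
H₁: observed counts differ from expected distribution
df = k - 1 = 4
χ² = Σ(O - E)²/E
   = (40 - 72.9)²/72.9 + (40 - 37.1)²/37.1 + (21 - 8.2)²/8.2 + (43 - 31.3)²/31.3 + (22 - 16.5)²/16.5
   = 14.848 + 0.227 + 19.980 + 4.373 + 1.833
   = 41.26
p-value < 0.0001

Since p-value < α = 0.05, we reject H₀.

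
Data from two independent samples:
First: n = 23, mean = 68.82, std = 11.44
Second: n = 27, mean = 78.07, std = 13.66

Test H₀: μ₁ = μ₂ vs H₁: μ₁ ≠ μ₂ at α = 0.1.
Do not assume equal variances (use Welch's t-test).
Welch's two-sample t-test:
H₀: μ₁ = μ₂
H₁: μ₁ ≠ μ₂
s₁²/n₁ = 11.44²/23 = 5.6902,  s₂²/n₂ = 13.66²/27 = 6.9109
SE = √(s₁²/n₁ + s₂²/n₂) = √(5.6902 + 6.9109) = 3.5498
df (Welch-Satterthwaite) = (s₁²/n₁ + s₂²/n₂)² / [(s₁²/n₁)²/(n₁-1) + (s₂²/n₂)²/(n₂-1)] ≈ 47.99
t = (x̄₁ - x̄₂) / SE = (68.82 - 78.07) / 3.5498 = -9.25 / 3.5498 = -2.606
p-value = 0.0122

Since p-value < α = 0.1, we reject H₀.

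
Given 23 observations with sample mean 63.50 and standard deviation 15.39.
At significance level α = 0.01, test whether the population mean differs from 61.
One-sample t-test:
H₀: μ = 61
H₁: μ ≠ 61
df = n - 1 = 22
t = (x̄ - μ₀) / (s/√n) = (63.50 - 61) / (15.39/√23) = 0.779
p-value = 0.4443

Since p-value > α = 0.01, we fail to reject H₀.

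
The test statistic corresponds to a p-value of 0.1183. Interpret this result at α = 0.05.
Since p = 0.1183 > α = 0.05, fail to reject H₀.
There is insufficient evidence to reject the null hypothesis; the result is not statistically significant at the 0.05 level.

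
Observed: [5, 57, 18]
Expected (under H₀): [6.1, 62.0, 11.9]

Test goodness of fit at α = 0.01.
Chi-square goodness of fit test:
H₀: observed counts match expected distribution
H₁: observed counts differ from expected distribution
df = k - 1 = 2
χ² = Σ(O - E)²/E
   = (5 - 6.1)²/6.1 + (57 - 62.0)²/62.0 + (18 - 11.9)²/11.9
   = 0.198 + 0.403 + 3.127
   = 3.73
p-value = 0.1550

Since p-value > α = 0.01, we fail to reject H₀.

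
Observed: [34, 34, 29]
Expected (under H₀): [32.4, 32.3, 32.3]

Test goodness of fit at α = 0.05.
Chi-square goodness of fit test:
H₀: observed counts match expected distribution
H₁: observed counts differ from expected distribution
df = k - 1 = 2
χ² = Σ(O - E)²/E
   = (34 - 32.4)²/32.4 + (34 - 32.3)²/32.3 + (29 - 32.3)²/32.3
   = 0.079 + 0.089 + 0.337
   = 0.51
p-value = 0.7766

Since p-value > α = 0.05, we fail to reject H₀.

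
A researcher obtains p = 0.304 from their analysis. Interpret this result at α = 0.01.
Since p = 0.304 > α = 0.01, fail to reject H₀.
There is insufficient evidence to reject the null hypothesis; the result is not statistically significant at the 0.01 level.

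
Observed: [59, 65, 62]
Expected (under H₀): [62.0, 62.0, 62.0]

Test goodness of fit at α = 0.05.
Chi-square goodness of fit test:
H₀: observed counts match expected distribution
H₁: observed counts differ from expected distribution
df = k - 1 = 2
χ² = Σ(O - E)²/E
   = (59 - 62.0)²/62.0 + (65 - 62.0)²/62.0 + (62 - 62.0)²/62.0
   = 0.145 + 0.145 + 0.000
   = 0.29
p-value = 0.8649

Since p-value > α = 0.05, we fail to reject H₀.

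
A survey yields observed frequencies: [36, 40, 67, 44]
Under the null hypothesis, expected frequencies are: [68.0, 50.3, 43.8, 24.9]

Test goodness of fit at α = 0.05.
Chi-square goodness of fit test:
H₀: observed counts match expected distribution
H₁: observed counts differ from expected distribution
df = k - 1 = 3
χ² = Σ(O - E)²/E
   = (36 - 68.0)²/68.0 + (40 - 50.3)²/50.3 + (67 - 43.8)²/43.8 + (44 - 24.9)²/24.9
   = 15.059 + 2.109 + 12.289 + 14.651
   = 44.11
p-value < 0.0001

Since p-value < α = 0.05, we reject H₀.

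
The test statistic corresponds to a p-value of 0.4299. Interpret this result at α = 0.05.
Since p = 0.4299 > α = 0.05, fail to reject H₀.
There is insufficient evidence to reject the null hypothesis; the result is not statistically significant at the 0.05 level.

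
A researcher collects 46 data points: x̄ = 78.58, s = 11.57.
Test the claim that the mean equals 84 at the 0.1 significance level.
One-sample t-test:
H₀: μ = 84
H₁: μ ≠ 84
df = n - 1 = 45
t = (x̄ - μ₀) / (s/√n) = (78.58 - 84) / (11.57/√46) = -3.177
p-value = 0.0027

Since p-value < α = 0.1, we reject H₀.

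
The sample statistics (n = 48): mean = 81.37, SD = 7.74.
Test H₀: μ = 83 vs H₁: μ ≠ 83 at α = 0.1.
One-sample t-test:
H₀: μ = 83
H₁: μ ≠ 83
df = n - 1 = 47
t = (x̄ - μ₀) / (s/√n) = (81.37 - 83) / (7.74/√48) = -1.459
p-value = 0.1512

Since p-value > α = 0.1, we fail to reject H₀.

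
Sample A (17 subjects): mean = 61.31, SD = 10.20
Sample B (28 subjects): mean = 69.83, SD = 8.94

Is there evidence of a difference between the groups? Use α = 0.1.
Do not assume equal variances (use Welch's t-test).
Welch's two-sample t-test:
H₀: μ₁ = μ₂
H₁: μ₁ ≠ μ₂
s₁²/n₁ = 10.20²/17 = 6.1200,  s₂²/n₂ = 8.94²/28 = 2.8544
SE = √(s₁²/n₁ + s₂²/n₂) = √(6.1200 + 2.8544) = 2.9957
df (Welch-Satterthwaite) = (s₁²/n₁ + s₂²/n₂)² / [(s₁²/n₁)²/(n₁-1) + (s₂²/n₂)²/(n₂-1)] ≈ 30.48
t = (x̄₁ - x̄₂) / SE = (61.31 - 69.83) / 2.9957 = -8.52 / 2.9957 = -2.844
p-value = 0.0079

Since p-value < α = 0.1, we reject H₀.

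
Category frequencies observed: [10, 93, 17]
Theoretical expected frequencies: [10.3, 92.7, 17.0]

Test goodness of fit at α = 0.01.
Chi-square goodness of fit test:
H₀: observed counts match expected distribution
H₁: observed counts differ from expected distribution
df = k - 1 = 2
χ² = Σ(O - E)²/E
   = (10 - 10.3)²/10.3 + (93 - 92.7)²/92.7 + (17 - 17.0)²/17.0
   = 0.009 + 0.001 + 0.000
   = 0.01
p-value = 0.9952

Since p-value > α = 0.01, we fail to reject H₀.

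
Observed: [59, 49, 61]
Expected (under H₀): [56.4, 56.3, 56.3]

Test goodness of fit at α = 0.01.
Chi-square goodness of fit test:
H₀: observed counts match expected distribution
H₁: observed counts differ from expected distribution
df = k - 1 = 2
χ² = Σ(O - E)²/E
   = (59 - 56.4)²/56.4 + (49 - 56.3)²/56.3 + (61 - 56.3)²/56.3
   = 0.120 + 0.947 + 0.392
   = 1.46
p-value = 0.4822

Since p-value > α = 0.01, we fail to reject H₀.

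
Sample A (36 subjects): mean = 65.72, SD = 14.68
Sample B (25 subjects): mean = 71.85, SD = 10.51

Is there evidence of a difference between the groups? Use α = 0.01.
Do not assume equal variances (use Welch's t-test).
Welch's two-sample t-test:
H₀: μ₁ = μ₂
H₁: μ₁ ≠ μ₂
s₁²/n₁ = 14.68²/36 = 5.9862,  s₂²/n₂ = 10.51²/25 = 4.4184
SE = √(s₁²/n₁ + s₂²/n₂) = √(5.9862 + 4.4184) = 3.2256
df (Welch-Satterthwaite) = (s₁²/n₁ + s₂²/n₂)² / [(s₁²/n₁)²/(n₁-1) + (s₂²/n₂)²/(n₂-1)] ≈ 58.92
t = (x̄₁ - x̄₂) / SE = (65.72 - 71.85) / 3.2256 = -6.13 / 3.2256 = -1.900
p-value = 0.0623

Since p-value > α = 0.01, we fail to reject H₀.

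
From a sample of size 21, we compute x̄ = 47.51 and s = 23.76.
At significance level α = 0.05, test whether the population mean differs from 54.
One-sample t-test:
H₀: μ = 54
H₁: μ ≠ 54
df = n - 1 = 20
t = (x̄ - μ₀) / (s/√n) = (47.51 - 54) / (23.76/√21) = -1.252
p-value = 0.2251

Since p-value > α = 0.05, we fail to reject H₀.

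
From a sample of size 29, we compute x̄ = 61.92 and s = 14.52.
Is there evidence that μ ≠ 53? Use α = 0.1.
One-sample t-test:
H₀: μ = 53
H₁: μ ≠ 53
df = n - 1 = 28
t = (x̄ - μ₀) / (s/√n) = (61.92 - 53) / (14.52/√29) = 3.308
p-value = 0.0026

Since p-value < α = 0.1, we reject H₀.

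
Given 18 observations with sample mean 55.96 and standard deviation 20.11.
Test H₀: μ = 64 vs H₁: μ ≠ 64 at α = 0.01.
One-sample t-test:
H₀: μ = 64
H₁: μ ≠ 64
df = n - 1 = 17
t = (x̄ - μ₀) / (s/√n) = (55.96 - 64) / (20.11/√18) = -1.696
p-value = 0.1081

Since p-value > α = 0.01, we fail to reject H₀.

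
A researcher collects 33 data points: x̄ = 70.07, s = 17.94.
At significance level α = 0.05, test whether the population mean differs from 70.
One-sample t-test:
H₀: μ = 70
H₁: μ ≠ 70
df = n - 1 = 32
t = (x̄ - μ₀) / (s/√n) = (70.07 - 70) / (17.94/√33) = 0.022
p-value = 0.9823

Since p-value > α = 0.05, we fail to reject H₀.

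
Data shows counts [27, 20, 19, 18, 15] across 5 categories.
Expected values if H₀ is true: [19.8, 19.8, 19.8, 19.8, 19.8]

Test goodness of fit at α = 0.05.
Chi-square goodness of fit test:
H₀: observed counts match expected distribution
H₁: observed counts differ from expected distribution
df = k - 1 = 4
χ² = Σ(O - E)²/E
   = (27 - 19.8)²/19.8 + (20 - 19.8)²/19.8 + (19 - 19.8)²/19.8 + (18 - 19.8)²/19.8 + (15 - 19.8)²/19.8
   = 2.618 + 0.002 + 0.032 + 0.164 + 1.164
   = 3.98
p-value = 0.4087

Since p-value > α = 0.05, we fail to reject H₀.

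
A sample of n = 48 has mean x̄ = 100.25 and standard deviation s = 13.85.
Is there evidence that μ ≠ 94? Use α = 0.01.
One-sample t-test:
H₀: μ = 94
H₁: μ ≠ 94
df = n - 1 = 47
t = (x̄ - μ₀) / (s/√n) = (100.25 - 94) / (13.85/√48) = 3.126
p-value = 0.0030

Since p-value < α = 0.01, we reject H₀.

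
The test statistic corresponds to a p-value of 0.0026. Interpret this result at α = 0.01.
Since p = 0.0026 < α = 0.01, reject H₀.
There is sufficient evidence to reject the null hypothesis; the result is statistically significant at the 0.01 level.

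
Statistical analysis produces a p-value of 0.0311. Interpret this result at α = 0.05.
Since p = 0.0311 < α = 0.05, reject H₀.
There is sufficient evidence to reject the null hypothesis; the result is statistically significant at the 0.05 level.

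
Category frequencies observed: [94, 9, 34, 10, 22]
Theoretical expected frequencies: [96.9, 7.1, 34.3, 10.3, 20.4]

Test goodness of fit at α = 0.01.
Chi-square goodness of fit test:
H₀: observed counts match expected distribution
H₁: observed counts differ from expected distribution
df = k - 1 = 4
χ² = Σ(O - E)²/E
   = (94 - 96.9)²/96.9 + (9 - 7.1)²/7.1 + (34 - 34.3)²/34.3 + (10 - 10.3)²/10.3 + (22 - 20.4)²/20.4
   = 0.087 + 0.508 + 0.003 + 0.009 + 0.125
   = 0.73
p-value = 0.9473

Since p-value > α = 0.01, we fail to reject H₀.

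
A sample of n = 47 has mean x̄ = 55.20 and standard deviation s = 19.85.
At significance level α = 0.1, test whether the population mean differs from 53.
One-sample t-test:
H₀: μ = 53
H₁: μ ≠ 53
df = n - 1 = 46
t = (x̄ - μ₀) / (s/√n) = (55.20 - 53) / (19.85/√47) = 0.760
p-value = 0.4512

Since p-value > α = 0.1, we fail to reject H₀.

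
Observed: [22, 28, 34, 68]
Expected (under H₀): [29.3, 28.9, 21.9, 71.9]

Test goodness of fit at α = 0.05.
Chi-square goodness of fit test:
H₀: observed counts match expected distribution
H₁: observed counts differ from expected distribution
df = k - 1 = 3
χ² = Σ(O - E)²/E
   = (22 - 29.3)²/29.3 + (28 - 28.9)²/28.9 + (34 - 21.9)²/21.9 + (68 - 71.9)²/71.9
   = 1.819 + 0.028 + 6.685 + 0.212
   = 8.74
p-value = 0.0329

Since p-value < α = 0.05, we reject H₀.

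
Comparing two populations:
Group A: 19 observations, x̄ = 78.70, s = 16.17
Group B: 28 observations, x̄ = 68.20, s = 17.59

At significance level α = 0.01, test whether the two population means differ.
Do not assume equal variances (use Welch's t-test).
Welch's two-sample t-test:
H₀: μ₁ = μ₂
H₁: μ₁ ≠ μ₂
s₁²/n₁ = 16.17²/19 = 13.7615,  s₂²/n₂ = 17.59²/28 = 11.0503
SE = √(s₁²/n₁ + s₂²/n₂) = √(13.7615 + 11.0503) = 4.9811
df (Welch-Satterthwaite) = (s₁²/n₁ + s₂²/n₂)² / [(s₁²/n₁)²/(n₁-1) + (s₂²/n₂)²/(n₂-1)] ≈ 40.92
t = (x̄₁ - x̄₂) / SE = (78.70 - 68.20) / 4.9811 = 10.50 / 4.9811 = 2.108
p-value = 0.0412

Since p-value > α = 0.01, we fail to reject H₀.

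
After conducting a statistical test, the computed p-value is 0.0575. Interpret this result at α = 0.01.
Since p = 0.0575 > α = 0.01, fail to reject H₀.
There is insufficient evidence to reject the null hypothesis; the result is not statistically significant at the 0.01 level.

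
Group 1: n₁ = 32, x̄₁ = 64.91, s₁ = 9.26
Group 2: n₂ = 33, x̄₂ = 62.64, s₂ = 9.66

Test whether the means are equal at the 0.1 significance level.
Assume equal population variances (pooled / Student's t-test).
Student's two-sample t-test (equal variances):
H₀: μ₁ = μ₂
H₁: μ₁ ≠ μ₂
df = n₁ + n₂ - 2 = 63
Pooled variance s_p² = [(n₁-1)s₁² + (n₂-1)s₂²] / (n₁ + n₂ - 2) = [(31)(9.26²) + (32)(9.66²)] / 63 = 89.5917
SE = √(s_p²(1/n₁ + 1/n₂)) = √(89.5917 × (1/32 + 1/33)) = 2.3483
t = (x̄₁ - x̄₂) / SE = (64.91 - 62.64) / 2.3483 = 2.27 / 2.3483 = 0.967
p-value = 0.3374

Since p-value > α = 0.1, we fail to reject H₀.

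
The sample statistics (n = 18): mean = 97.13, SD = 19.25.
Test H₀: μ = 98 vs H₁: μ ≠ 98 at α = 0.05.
One-sample t-test:
H₀: μ = 98
H₁: μ ≠ 98
df = n - 1 = 17
t = (x̄ - μ₀) / (s/√n) = (97.13 - 98) / (19.25/√18) = -0.192
p-value = 0.8502

Since p-value > α = 0.05, we fail to reject H₀.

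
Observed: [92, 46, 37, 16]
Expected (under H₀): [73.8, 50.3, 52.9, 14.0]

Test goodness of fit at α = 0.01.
Chi-square goodness of fit test:
H₀: observed counts match expected distribution
H₁: observed counts differ from expected distribution
df = k - 1 = 3
χ² = Σ(O - E)²/E
   = (92 - 73.8)²/73.8 + (46 - 50.3)²/50.3 + (37 - 52.9)²/52.9 + (16 - 14.0)²/14.0
   = 4.488 + 0.368 + 4.779 + 0.286
   = 9.92
p-value = 0.0193

Since p-value > α = 0.01, we fail to reject H₀.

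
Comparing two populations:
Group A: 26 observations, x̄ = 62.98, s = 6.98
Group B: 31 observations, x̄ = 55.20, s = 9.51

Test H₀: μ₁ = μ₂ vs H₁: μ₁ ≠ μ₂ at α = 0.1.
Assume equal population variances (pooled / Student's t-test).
Student's two-sample t-test (equal variances):
H₀: μ₁ = μ₂
H₁: μ₁ ≠ μ₂
df = n₁ + n₂ - 2 = 55
Pooled variance s_p² = [(n₁-1)s₁² + (n₂-1)s₂²] / (n₁ + n₂ - 2) = [(25)(6.98²) + (30)(9.51²)] / 55 = 71.4766
SE = √(s_p²(1/n₁ + 1/n₂)) = √(71.4766 × (1/26 + 1/31)) = 2.2483
t = (x̄₁ - x̄₂) / SE = (62.98 - 55.20) / 2.2483 = 7.78 / 2.2483 = 3.460
p-value = 0.0010

Since p-value < α = 0.1, we reject H₀.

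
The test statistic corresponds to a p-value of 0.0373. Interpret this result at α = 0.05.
Since p = 0.0373 < α = 0.05, reject H₀.
There is sufficient evidence to reject the null hypothesis; the result is statistically significant at the 0.05 level.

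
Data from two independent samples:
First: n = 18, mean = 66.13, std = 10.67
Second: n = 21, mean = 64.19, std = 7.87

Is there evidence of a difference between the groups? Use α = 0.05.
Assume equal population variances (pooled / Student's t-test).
Student's two-sample t-test (equal variances):
H₀: μ₁ = μ₂
H₁: μ₁ ≠ μ₂
df = n₁ + n₂ - 2 = 37
Pooled variance s_p² = [(n₁-1)s₁² + (n₂-1)s₂²] / (n₁ + n₂ - 2) = [(17)(10.67²) + (20)(7.87²)] / 37 = 85.7884
SE = √(s_p²(1/n₁ + 1/n₂)) = √(85.7884 × (1/18 + 1/21)) = 2.9751
t = (x̄₁ - x̄₂) / SE = (66.13 - 64.19) / 2.9751 = 1.94 / 2.9751 = 0.652
p-value = 0.5184

Since p-value > α = 0.05, we fail to reject H₀.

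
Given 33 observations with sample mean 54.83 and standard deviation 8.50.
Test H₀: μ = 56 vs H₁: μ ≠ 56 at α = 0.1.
One-sample t-test:
H₀: μ = 56
H₁: μ ≠ 56
df = n - 1 = 32
t = (x̄ - μ₀) / (s/√n) = (54.83 - 56) / (8.50/√33) = -0.791
p-value = 0.4349

Since p-value > α = 0.1, we fail to reject H₀.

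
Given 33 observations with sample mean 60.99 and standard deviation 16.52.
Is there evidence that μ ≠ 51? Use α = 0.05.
One-sample t-test:
H₀: μ = 51
H₁: μ ≠ 51
df = n - 1 = 32
t = (x̄ - μ₀) / (s/√n) = (60.99 - 51) / (16.52/√33) = 3.474
p-value = 0.0015

Since p-value < α = 0.05, we reject H₀.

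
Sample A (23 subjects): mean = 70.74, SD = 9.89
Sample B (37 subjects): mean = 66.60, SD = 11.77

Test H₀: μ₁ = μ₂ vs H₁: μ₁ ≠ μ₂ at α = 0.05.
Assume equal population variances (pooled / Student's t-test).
Student's two-sample t-test (equal variances):
H₀: μ₁ = μ₂
H₁: μ₁ ≠ μ₂
df = n₁ + n₂ - 2 = 58
Pooled variance s_p² = [(n₁-1)s₁² + (n₂-1)s₂²] / (n₁ + n₂ - 2) = [(22)(9.89²) + (36)(11.77²)] / 58 = 123.0871
SE = √(s_p²(1/n₁ + 1/n₂)) = √(123.0871 × (1/23 + 1/37)) = 2.9459
t = (x̄₁ - x̄₂) / SE = (70.74 - 66.60) / 2.9459 = 4.14 / 2.9459 = 1.405
p-value = 0.1653

Since p-value > α = 0.05, we fail to reject H₀.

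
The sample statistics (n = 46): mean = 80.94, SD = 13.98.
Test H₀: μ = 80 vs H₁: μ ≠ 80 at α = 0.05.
One-sample t-test:
H₀: μ = 80
H₁: μ ≠ 80
df = n - 1 = 45
t = (x̄ - μ₀) / (s/√n) = (80.94 - 80) / (13.98/√46) = 0.456
p-value = 0.6506

Since p-value > α = 0.05, we fail to reject H₀.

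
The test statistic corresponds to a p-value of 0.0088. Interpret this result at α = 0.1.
Since p = 0.0088 < α = 0.1, reject H₀.
There is sufficient evidence to reject the null hypothesis; the result is statistically significant at the 0.1 level.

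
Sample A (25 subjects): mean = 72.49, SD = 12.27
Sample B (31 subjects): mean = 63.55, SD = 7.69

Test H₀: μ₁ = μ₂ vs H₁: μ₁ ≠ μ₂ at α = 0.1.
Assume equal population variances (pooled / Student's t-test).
Student's two-sample t-test (equal variances):
H₀: μ₁ = μ₂
H₁: μ₁ ≠ μ₂
df = n₁ + n₂ - 2 = 54
Pooled variance s_p² = [(n₁-1)s₁² + (n₂-1)s₂²] / (n₁ + n₂ - 2) = [(24)(12.27²) + (30)(7.69²)] / 54 = 99.7658
SE = √(s_p²(1/n₁ + 1/n₂)) = √(99.7658 × (1/25 + 1/31)) = 2.6849
t = (x̄₁ - x̄₂) / SE = (72.49 - 63.55) / 2.6849 = 8.94 / 2.6849 = 3.330
p-value = 0.0016

Since p-value < α = 0.1, we reject H₀.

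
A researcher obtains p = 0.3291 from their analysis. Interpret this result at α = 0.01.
Since p = 0.3291 > α = 0.01, fail to reject H₀.
There is insufficient evidence to reject the null hypothesis; the result is not statistically significant at the 0.01 level.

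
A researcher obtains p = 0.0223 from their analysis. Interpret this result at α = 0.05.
Since p = 0.0223 < α = 0.05, reject H₀.
There is sufficient evidence to reject the null hypothesis; the result is statistically significant at the 0.05 level.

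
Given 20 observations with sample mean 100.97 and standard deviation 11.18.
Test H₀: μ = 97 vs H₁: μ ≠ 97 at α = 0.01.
One-sample t-test:
H₀: μ = 97
H₁: μ ≠ 97
df = n - 1 = 19
t = (x̄ - μ₀) / (s/√n) = (100.97 - 97) / (11.18/√20) = 1.588
p-value = 0.1288

Since p-value > α = 0.01, we fail to reject H₀.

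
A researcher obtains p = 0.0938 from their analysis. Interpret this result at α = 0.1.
Since p = 0.0938 < α = 0.1, reject H₀.
There is sufficient evidence to reject the null hypothesis; the result is statistically significant at the 0.1 level.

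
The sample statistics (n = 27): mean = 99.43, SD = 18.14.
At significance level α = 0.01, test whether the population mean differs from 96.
One-sample t-test:
H₀: μ = 96
H₁: μ ≠ 96
df = n - 1 = 26
t = (x̄ - μ₀) / (s/√n) = (99.43 - 96) / (18.14/√27) = 0.983
p-value = 0.3349

Since p-value > α = 0.01, we fail to reject H₀.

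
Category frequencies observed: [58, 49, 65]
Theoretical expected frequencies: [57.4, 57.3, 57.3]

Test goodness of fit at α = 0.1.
Chi-square goodness of fit test:
H₀: observed counts match expected distribution
H₁: observed counts differ from expected distribution
df = k - 1 = 2
χ² = Σ(O - E)²/E
   = (58 - 57.4)²/57.4 + (49 - 57.3)²/57.3 + (65 - 57.3)²/57.3
   = 0.006 + 1.202 + 1.035
   = 2.24
p-value = 0.3257

Since p-value > α = 0.1, we fail to reject H₀.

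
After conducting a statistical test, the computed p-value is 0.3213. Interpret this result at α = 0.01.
Since p = 0.3213 > α = 0.01, fail to reject H₀.
There is insufficient evidence to reject the null hypothesis; the result is not statistically significant at the 0.01 level.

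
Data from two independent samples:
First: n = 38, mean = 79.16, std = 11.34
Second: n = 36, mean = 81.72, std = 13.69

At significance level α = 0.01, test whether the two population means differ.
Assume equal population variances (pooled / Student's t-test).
Student's two-sample t-test (equal variances):
H₀: μ₁ = μ₂
H₁: μ₁ ≠ μ₂
df = n₁ + n₂ - 2 = 72
Pooled variance s_p² = [(n₁-1)s₁² + (n₂-1)s₂²] / (n₁ + n₂ - 2) = [(37)(11.34²) + (35)(13.69²)] / 72 = 157.1889
SE = √(s_p²(1/n₁ + 1/n₂)) = √(157.1889 × (1/38 + 1/36)) = 2.9160
t = (x̄₁ - x̄₂) / SE = (79.16 - 81.72) / 2.9160 = -2.56 / 2.9160 = -0.878
p-value = 0.3829

Since p-value > α = 0.01, we fail to reject H₀.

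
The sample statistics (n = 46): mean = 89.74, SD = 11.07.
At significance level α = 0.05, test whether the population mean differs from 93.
One-sample t-test:
H₀: μ = 93
H₁: μ ≠ 93
df = n - 1 = 45
t = (x̄ - μ₀) / (s/√n) = (89.74 - 93) / (11.07/√46) = -1.997
p-value = 0.0519

Since p-value > α = 0.05, we fail to reject H₀.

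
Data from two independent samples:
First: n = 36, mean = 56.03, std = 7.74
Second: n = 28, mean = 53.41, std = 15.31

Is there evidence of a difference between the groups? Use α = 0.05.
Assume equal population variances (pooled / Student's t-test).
Student's two-sample t-test (equal variances):
H₀: μ₁ = μ₂
H₁: μ₁ ≠ μ₂
df = n₁ + n₂ - 2 = 62
Pooled variance s_p² = [(n₁-1)s₁² + (n₂-1)s₂²] / (n₁ + n₂ - 2) = [(35)(7.74²) + (27)(15.31²)] / 62 = 135.8945
SE = √(s_p²(1/n₁ + 1/n₂)) = √(135.8945 × (1/36 + 1/28)) = 2.9374
t = (x̄₁ - x̄₂) / SE = (56.03 - 53.41) / 2.9374 = 2.62 / 2.9374 = 0.892
p-value = 0.3759

Since p-value > α = 0.05, we fail to reject H₀.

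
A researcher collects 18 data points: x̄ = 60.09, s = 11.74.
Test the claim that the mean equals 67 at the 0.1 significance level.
One-sample t-test:
H₀: μ = 67
H₁: μ ≠ 67
df = n - 1 = 17
t = (x̄ - μ₀) / (s/√n) = (60.09 - 67) / (11.74/√18) = -2.497
p-value = 0.0231

Since p-value < α = 0.1, we reject H₀.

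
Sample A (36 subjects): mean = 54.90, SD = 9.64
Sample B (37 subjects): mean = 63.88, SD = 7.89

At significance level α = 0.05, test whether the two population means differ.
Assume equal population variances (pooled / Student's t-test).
Student's two-sample t-test (equal variances):
H₀: μ₁ = μ₂
H₁: μ₁ ≠ μ₂
df = n₁ + n₂ - 2 = 71
Pooled variance s_p² = [(n₁-1)s₁² + (n₂-1)s₂²] / (n₁ + n₂ - 2) = [(35)(9.64²) + (36)(7.89²)] / 71 = 77.3748
SE = √(s_p²(1/n₁ + 1/n₂)) = √(77.3748 × (1/36 + 1/37)) = 2.0593
t = (x̄₁ - x̄₂) / SE = (54.90 - 63.88) / 2.0593 = -8.98 / 2.0593 = -4.361
p-value < 0.0001

Since p-value < α = 0.05, we reject H₀.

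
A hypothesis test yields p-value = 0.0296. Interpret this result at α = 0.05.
Since p = 0.0296 < α = 0.05, reject H₀.
There is sufficient evidence to reject the null hypothesis; the result is statistically significant at the 0.05 level.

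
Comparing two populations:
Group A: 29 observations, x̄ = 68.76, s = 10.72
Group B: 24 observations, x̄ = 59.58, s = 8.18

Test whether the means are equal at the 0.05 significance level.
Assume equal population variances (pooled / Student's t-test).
Student's two-sample t-test (equal variances):
H₀: μ₁ = μ₂
H₁: μ₁ ≠ μ₂
df = n₁ + n₂ - 2 = 51
Pooled variance s_p² = [(n₁-1)s₁² + (n₂-1)s₂²] / (n₁ + n₂ - 2) = [(28)(10.72²) + (23)(8.18²)] / 51 = 93.2686
SE = √(s_p²(1/n₁ + 1/n₂)) = √(93.2686 × (1/29 + 1/24)) = 2.6650
t = (x̄₁ - x̄₂) / SE = (68.76 - 59.58) / 2.6650 = 9.18 / 2.6650 = 3.445
p-value = 0.0012

Since p-value < α = 0.05, we reject H₀.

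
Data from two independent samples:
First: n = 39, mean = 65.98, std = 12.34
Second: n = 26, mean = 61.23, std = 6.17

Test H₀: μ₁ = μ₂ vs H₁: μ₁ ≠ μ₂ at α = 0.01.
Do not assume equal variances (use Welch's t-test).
Welch's two-sample t-test:
H₀: μ₁ = μ₂
H₁: μ₁ ≠ μ₂
s₁²/n₁ = 12.34²/39 = 3.9045,  s₂²/n₂ = 6.17²/26 = 1.4642
SE = √(s₁²/n₁ + s₂²/n₂) = √(3.9045 + 1.4642) = 2.3170
df (Welch-Satterthwaite) = (s₁²/n₁ + s₂²/n₂)² / [(s₁²/n₁)²/(n₁-1) + (s₂²/n₂)²/(n₂-1)] ≈ 59.19
t = (x̄₁ - x̄₂) / SE = (65.98 - 61.23) / 2.3170 = 4.75 / 2.3170 = 2.050
p-value = 0.0448

Since p-value > α = 0.01, we fail to reject H₀.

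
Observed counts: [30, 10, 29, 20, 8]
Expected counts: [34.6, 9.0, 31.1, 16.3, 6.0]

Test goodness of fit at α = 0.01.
Chi-square goodness of fit test:
H₀: observed counts match expected distribution
H₁: observed counts differ from expected distribution
df = k - 1 = 4
χ² = Σ(O - E)²/E
   = (30 - 34.6)²/34.6 + (10 - 9.0)²/9.0 + (29 - 31.1)²/31.1 + (20 - 16.3)²/16.3 + (8 - 6.0)²/6.0
   = 0.612 + 0.111 + 0.142 + 0.840 + 0.667
   = 2.37
p-value = 0.6679

Since p-value > α = 0.01, we fail to reject H₀.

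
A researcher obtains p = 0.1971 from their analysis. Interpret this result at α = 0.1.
Since p = 0.1971 > α = 0.1, fail to reject H₀.
There is insufficient evidence to reject the null hypothesis; the result is not statistically significant at the 0.1 level.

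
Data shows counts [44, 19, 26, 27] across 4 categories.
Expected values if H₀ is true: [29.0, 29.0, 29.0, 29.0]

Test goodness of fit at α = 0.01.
Chi-square goodness of fit test:
H₀: observed counts match expected distribution
H₁: observed counts differ from expected distribution
df = k - 1 = 3
χ² = Σ(O - E)²/E
   = (44 - 29.0)²/29.0 + (19 - 29.0)²/29.0 + (26 - 29.0)²/29.0 + (27 - 29.0)²/29.0
   = 7.759 + 3.448 + 0.310 + 0.138
   = 11.66
p-value = 0.0087

Since p-value < α = 0.01, we reject H₀.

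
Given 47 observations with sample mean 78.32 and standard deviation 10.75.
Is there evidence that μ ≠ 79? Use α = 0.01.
One-sample t-test:
H₀: μ = 79
H₁: μ ≠ 79
df = n - 1 = 46
t = (x̄ - μ₀) / (s/√n) = (78.32 - 79) / (10.75/√47) = -0.434
p-value = 0.6666

Since p-value > α = 0.01, we fail to reject H₀.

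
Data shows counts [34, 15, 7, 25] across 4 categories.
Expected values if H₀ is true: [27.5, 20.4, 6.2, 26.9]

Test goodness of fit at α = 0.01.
Chi-square goodness of fit test:
H₀: observed counts match expected distribution
H₁: observed counts differ from expected distribution
df = k - 1 = 3
χ² = Σ(O - E)²/E
   = (34 - 27.5)²/27.5 + (15 - 20.4)²/20.4 + (7 - 6.2)²/6.2 + (25 - 26.9)²/26.9
   = 1.536 + 1.429 + 0.103 + 0.134
   = 3.20
p-value = 0.3613

Since p-value > α = 0.01, we fail to reject H₀.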